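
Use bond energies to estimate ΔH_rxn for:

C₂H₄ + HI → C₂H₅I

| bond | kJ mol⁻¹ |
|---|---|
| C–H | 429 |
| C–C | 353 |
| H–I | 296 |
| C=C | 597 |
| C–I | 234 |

ΔH ≈ −123 kJ

Bonds broken (reactants):
  C–H: 4 × 429 = 1716
  C=C: 1 × 597 = 597
  H–I: 1 × 296 = 296
  Σ(broken) = 2609 kJ
Bonds formed (products):
  C–C: 1 × 353 = 353
  C–H: 5 × 429 = 2145
  C–I: 1 × 234 = 234
  Σ(formed) = 2732 kJ
ΔH = Σ(broken) − Σ(formed) = 2609 − 2732 = −123 kJ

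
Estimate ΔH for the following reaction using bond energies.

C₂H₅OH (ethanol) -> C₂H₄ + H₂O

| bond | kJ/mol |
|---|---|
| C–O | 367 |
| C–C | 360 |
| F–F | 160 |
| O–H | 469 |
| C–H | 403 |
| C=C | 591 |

Bonds broken (reactants):
  C–C: 1 × 360 = 360
  C–H: 5 × 403 = 2015
  C–O: 1 × 367 = 367
  O–H: 1 × 469 = 469
  Σ(broken) = 3211 kJ
Bonds formed (products):
  C–H: 4 × 403 = 1612
  C=C: 1 × 591 = 591
  O–H: 2 × 469 = 938
  Σ(formed) = 3141 kJ
ΔH = Σ(broken) − Σ(formed) = 3211 − 3141 = +70 kJ

ΔH ≈ +70 kJ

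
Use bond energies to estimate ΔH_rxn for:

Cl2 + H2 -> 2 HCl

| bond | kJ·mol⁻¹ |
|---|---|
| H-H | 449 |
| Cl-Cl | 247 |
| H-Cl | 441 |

ΔH ≈ −186 kJ

Bonds broken (reactants):
  Cl-Cl: 1 × 247 = 247
  H-H: 1 × 449 = 449
  Σ(broken) = 696 kJ
Bonds formed (products):
  H-Cl: 2 × 441 = 882
  Σ(formed) = 882 kJ
ΔH = Σ(broken) − Σ(formed) = 696 − 882 = −186 kJ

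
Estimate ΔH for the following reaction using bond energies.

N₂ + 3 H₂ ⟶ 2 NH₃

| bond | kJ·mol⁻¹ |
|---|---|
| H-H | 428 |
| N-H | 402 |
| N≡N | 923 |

Bonds broken (reactants):
  H-H: 3 × 428 = 1284
  N≡N: 1 × 923 = 923
  Σ(broken) = 2207 kJ
Bonds formed (products):
  N-H: 6 × 402 = 2412
  Σ(formed) = 2412 kJ
ΔH = Σ(broken) − Σ(formed) = 2207 − 2412 = −205 kJ

ΔH ≈ −205 kJ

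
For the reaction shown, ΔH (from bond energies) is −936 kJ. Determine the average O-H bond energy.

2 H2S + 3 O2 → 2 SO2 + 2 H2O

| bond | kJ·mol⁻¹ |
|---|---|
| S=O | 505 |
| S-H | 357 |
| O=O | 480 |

D(O-H) ≈ 446 kJ/mol

Let D be the O-H bond energy.
Σ(broken) = 3×480 + 4×357 = 2868
Σ(formed) = 4×D + 4×505 = 2020 + 4D
ΔH = Σ(broken) − Σ(formed) = (2868) − (2020 + 4D) = +848 − 4D
Setting this equal to −936 kJ gives 4D = 1784, so D = 446 kJ/mol.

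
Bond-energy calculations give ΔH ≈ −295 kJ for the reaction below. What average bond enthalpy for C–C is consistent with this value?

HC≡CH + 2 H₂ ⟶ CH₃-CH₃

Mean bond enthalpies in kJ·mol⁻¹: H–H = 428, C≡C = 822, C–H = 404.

Let D be the C–C bond energy.
Σ(broken) = 1×822 + 2×404 + 2×428 = 2486
Σ(formed) = 1×D + 6×404 = 2424 + D
ΔH = Σ(broken) − Σ(formed) = (2486) − (2424 + D) = +62 − D
Setting this equal to −295 kJ gives D = 357 kJ/mol.

D(C–C) ≈ 357 kJ/mol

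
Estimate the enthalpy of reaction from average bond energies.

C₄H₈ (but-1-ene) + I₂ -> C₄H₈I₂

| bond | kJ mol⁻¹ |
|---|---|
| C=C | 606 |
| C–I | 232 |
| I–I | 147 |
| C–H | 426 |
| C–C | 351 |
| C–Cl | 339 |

Bonds broken (reactants):
  C–C: 2 × 351 = 702
  C–H: 8 × 426 = 3408
  C=C: 1 × 606 = 606
  I–I: 1 × 147 = 147
  Σ(broken) = 4863 kJ
Bonds formed (products):
  C–C: 3 × 351 = 1053
  C–H: 8 × 426 = 3408
  C–I: 2 × 232 = 464
  Σ(formed) = 4925 kJ
ΔH = Σ(broken) − Σ(formed) = 4863 − 4925 = −62 kJ

ΔH ≈ −62 kJ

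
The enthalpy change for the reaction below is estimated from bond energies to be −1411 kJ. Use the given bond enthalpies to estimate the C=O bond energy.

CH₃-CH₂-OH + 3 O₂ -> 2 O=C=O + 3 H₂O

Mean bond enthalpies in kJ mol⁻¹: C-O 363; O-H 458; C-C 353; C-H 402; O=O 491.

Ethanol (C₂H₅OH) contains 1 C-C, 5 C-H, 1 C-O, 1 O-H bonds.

Let D be the C=O bond energy.
Σ(broken) = 1×353 + 5×402 + 1×363 + 1×458 + 3×491 = 4657
Σ(formed) = 4×D + 6×458 = 2748 + 4D
ΔH = Σ(broken) − Σ(formed) = (4657) − (2748 + 4D) = +1909 − 4D
Setting this equal to −1411 kJ gives 4D = 3320, so D = 830 kJ/mol.

D(C=O) ≈ 830 kJ/mol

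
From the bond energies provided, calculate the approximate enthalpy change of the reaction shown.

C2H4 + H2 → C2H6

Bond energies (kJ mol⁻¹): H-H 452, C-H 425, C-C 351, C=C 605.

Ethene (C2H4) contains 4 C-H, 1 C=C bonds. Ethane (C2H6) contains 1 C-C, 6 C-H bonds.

ΔH ≈ −144 kJ

Bonds broken (reactants):
  C-H: 4 × 425 = 1700
  C=C: 1 × 605 = 605
  H-H: 1 × 452 = 452
  Σ(broken) = 2757 kJ
Bonds formed (products):
  C-C: 1 × 351 = 351
  C-H: 6 × 425 = 2550
  Σ(formed) = 2901 kJ
ΔH = Σ(broken) − Σ(formed) = 2757 − 2901 = −144 kJ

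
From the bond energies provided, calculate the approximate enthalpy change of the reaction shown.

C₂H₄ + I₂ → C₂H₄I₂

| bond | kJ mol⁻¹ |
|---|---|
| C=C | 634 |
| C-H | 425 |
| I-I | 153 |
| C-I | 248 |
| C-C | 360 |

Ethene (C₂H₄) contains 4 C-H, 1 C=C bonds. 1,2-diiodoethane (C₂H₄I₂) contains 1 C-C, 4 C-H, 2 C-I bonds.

Bonds broken (reactants):
  C-H: 4 × 425 = 1700
  C=C: 1 × 634 = 634
  I-I: 1 × 153 = 153
  Σ(broken) = 2487 kJ
Bonds formed (products):
  C-C: 1 × 360 = 360
  C-H: 4 × 425 = 1700
  C-I: 2 × 248 = 496
  Σ(formed) = 2556 kJ
ΔH = Σ(broken) − Σ(formed) = 2487 − 2556 = −69 kJ

ΔH ≈ −69 kJ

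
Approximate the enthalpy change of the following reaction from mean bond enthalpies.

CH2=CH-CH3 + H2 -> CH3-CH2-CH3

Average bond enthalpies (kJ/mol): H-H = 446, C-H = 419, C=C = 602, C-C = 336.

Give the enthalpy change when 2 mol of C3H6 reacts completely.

ΔH = −252 kJ

Bonds broken (reactants):
  C-C: 1 × 336 = 336
  C-H: 6 × 419 = 2514
  C=C: 1 × 602 = 602
  H-H: 1 × 446 = 446
  Σ(broken) = 3898 kJ
Bonds formed (products):
  C-C: 2 × 336 = 672
  C-H: 8 × 419 = 3352
  Σ(formed) = 4024 kJ
ΔH = Σ(broken) − Σ(formed) = 3898 − 4024 = −126 kJ
For 2× the reaction as written: 2 × (−126) = −252 kJ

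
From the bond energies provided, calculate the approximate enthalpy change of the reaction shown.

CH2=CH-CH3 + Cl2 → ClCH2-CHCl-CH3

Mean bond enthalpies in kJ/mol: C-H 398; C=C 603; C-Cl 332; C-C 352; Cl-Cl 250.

ΔH ≈ −163 kJ

Bonds broken (reactants):
  C-C: 1 × 352 = 352
  C-H: 6 × 398 = 2388
  C=C: 1 × 603 = 603
  Cl-Cl: 1 × 250 = 250
  Σ(broken) = 3593 kJ
Bonds formed (products):
  C-C: 2 × 352 = 704
  C-Cl: 2 × 332 = 664
  C-H: 6 × 398 = 2388
  Σ(formed) = 3756 kJ
ΔH = Σ(broken) − Σ(formed) = 3593 − 3756 = −163 kJ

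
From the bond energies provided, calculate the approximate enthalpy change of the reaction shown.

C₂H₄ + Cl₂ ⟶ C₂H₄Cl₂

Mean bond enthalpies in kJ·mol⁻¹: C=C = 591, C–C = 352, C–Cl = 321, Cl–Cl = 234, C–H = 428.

Bonds broken (reactants):
  C–H: 4 × 428 = 1712
  C=C: 1 × 591 = 591
  Cl–Cl: 1 × 234 = 234
  Σ(broken) = 2537 kJ
Bonds formed (products):
  C–C: 1 × 352 = 352
  C–Cl: 2 × 321 = 642
  C–H: 4 × 428 = 1712
  Σ(formed) = 2706 kJ
ΔH = Σ(broken) − Σ(formed) = 2537 − 2706 = −169 kJ

ΔH ≈ −169 kJ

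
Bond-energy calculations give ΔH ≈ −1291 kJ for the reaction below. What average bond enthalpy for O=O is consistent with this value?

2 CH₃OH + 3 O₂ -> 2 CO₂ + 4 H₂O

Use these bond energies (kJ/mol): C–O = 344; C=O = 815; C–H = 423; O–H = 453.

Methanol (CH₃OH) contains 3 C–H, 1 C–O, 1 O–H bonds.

Let D be the O=O bond energy.
Σ(broken) = 6×423 + 2×344 + 2×453 + 3×D = 4132 + 3D
Σ(formed) = 4×815 + 8×453 = 6884
ΔH = Σ(broken) − Σ(formed) = (4132 + 3D) − (6884) = −2752 + 3D
Setting this equal to −1291 kJ gives 3D = 1461, so D = 487 kJ/mol.

D(O=O) ≈ 487 kJ/mol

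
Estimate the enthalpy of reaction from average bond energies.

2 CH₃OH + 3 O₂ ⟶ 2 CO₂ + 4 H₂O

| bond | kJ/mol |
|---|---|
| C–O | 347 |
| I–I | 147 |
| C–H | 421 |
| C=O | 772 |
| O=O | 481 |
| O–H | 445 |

ΔH ≈ −1095 kJ

Bonds broken (reactants):
  C–H: 6 × 421 = 2526
  C–O: 2 × 347 = 694
  O–H: 2 × 445 = 890
  O=O: 3 × 481 = 1443
  Σ(broken) = 5553 kJ
Bonds formed (products):
  C=O: 4 × 772 = 3088
  O–H: 8 × 445 = 3560
  Σ(formed) = 6648 kJ
ΔH = Σ(broken) − Σ(formed) = 5553 − 6648 = −1095 kJ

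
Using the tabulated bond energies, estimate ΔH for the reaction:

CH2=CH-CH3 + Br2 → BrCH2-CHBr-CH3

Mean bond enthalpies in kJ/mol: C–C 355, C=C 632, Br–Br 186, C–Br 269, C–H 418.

ΔH ≈ −75 kJ

Bonds broken (reactants):
  Br–Br: 1 × 186 = 186
  C–C: 1 × 355 = 355
  C–H: 6 × 418 = 2508
  C=C: 1 × 632 = 632
  Σ(broken) = 3681 kJ
Bonds formed (products):
  C–Br: 2 × 269 = 538
  C–C: 2 × 355 = 710
  C–H: 6 × 418 = 2508
  Σ(formed) = 3756 kJ
ΔH = Σ(broken) − Σ(formed) = 3681 − 3756 = −75 kJ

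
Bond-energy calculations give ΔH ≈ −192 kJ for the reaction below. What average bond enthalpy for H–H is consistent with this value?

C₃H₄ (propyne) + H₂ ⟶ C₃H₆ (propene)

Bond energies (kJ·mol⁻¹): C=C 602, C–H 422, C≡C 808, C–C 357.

Let D be the H–H bond energy.
Σ(broken) = 1×808 + 1×357 + 4×422 + 1×D = 2853 + D
Σ(formed) = 1×357 + 6×422 + 1×602 = 3491
ΔH = Σ(broken) − Σ(formed) = (2853 + D) − (3491) = −638 + D
Setting this equal to −192 kJ gives D = 446 kJ/mol.

D(H–H) ≈ 446 kJ/mol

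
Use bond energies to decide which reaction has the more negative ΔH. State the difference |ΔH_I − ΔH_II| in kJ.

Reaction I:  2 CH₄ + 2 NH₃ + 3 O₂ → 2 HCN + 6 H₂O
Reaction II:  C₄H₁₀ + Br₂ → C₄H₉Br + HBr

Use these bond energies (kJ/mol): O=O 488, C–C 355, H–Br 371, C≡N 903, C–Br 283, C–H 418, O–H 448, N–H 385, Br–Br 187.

Reaction I, by 851 kJ

Reaction I:
  Bonds broken (reactants):
    C–H: 8 × 418 = 3344
    N–H: 6 × 385 = 2310
    O=O: 3 × 488 = 1464
    Σ(broken) = 7118 kJ
  Bonds formed (products):
    C≡N: 2 × 903 = 1806
    C–H: 2 × 418 = 836
    O–H: 12 × 448 = 5376
    Σ(formed) = 8018 kJ
  ΔH_I = 7118 − 8018 = −900 kJ
Reaction II:
  Bonds broken (reactants):
    Br–Br: 1 × 187 = 187
    C–C: 3 × 355 = 1065
    C–H: 10 × 418 = 4180
    Σ(broken) = 5432 kJ
  Bonds formed (products):
    C–Br: 1 × 283 = 283
    C–C: 3 × 355 = 1065
    C–H: 9 × 418 = 3762
    H–Br: 1 × 371 = 371
    Σ(formed) = 5481 kJ
  ΔH_II = 5432 − 5481 = −49 kJ
ΔH_I − ΔH_II = −851 kJ, so reaction I has the more negative ΔH; |ΔH_I − ΔH_II| = 851 kJ.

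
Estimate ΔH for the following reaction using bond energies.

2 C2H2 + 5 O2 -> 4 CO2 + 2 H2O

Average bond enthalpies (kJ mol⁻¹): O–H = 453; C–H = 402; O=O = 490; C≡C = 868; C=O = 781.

Bonds broken (reactants):
  C≡C: 2 × 868 = 1736
  C–H: 4 × 402 = 1608
  O=O: 5 × 490 = 2450
  Σ(broken) = 5794 kJ
Bonds formed (products):
  C=O: 8 × 781 = 6248
  O–H: 4 × 453 = 1812
  Σ(formed) = 8060 kJ
ΔH = Σ(broken) − Σ(formed) = 5794 − 8060 = −2266 kJ

ΔH ≈ −2266 kJ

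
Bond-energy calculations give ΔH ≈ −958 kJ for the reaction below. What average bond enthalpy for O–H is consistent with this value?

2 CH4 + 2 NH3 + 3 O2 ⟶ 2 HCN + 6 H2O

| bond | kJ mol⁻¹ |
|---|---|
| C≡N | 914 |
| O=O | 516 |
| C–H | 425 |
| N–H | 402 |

Let D be the O–H bond energy.
Σ(broken) = 8×425 + 6×402 + 3×516 = 7360
Σ(formed) = 2×914 + 2×425 + 12×D = 2678 + 12D
ΔH = Σ(broken) − Σ(formed) = (7360) − (2678 + 12D) = +4682 − 12D
Setting this equal to −958 kJ gives 12D = 5640, so D = 470 kJ/mol.

D(O–H) ≈ 470 kJ/mol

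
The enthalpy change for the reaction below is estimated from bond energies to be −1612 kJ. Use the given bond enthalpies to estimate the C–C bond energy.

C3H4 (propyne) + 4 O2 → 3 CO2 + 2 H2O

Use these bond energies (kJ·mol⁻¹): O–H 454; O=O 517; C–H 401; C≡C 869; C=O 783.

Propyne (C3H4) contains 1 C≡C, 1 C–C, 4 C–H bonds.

Let D be the C–C bond energy.
Σ(broken) = 1×869 + 1×D + 4×401 + 4×517 = 4541 + D
Σ(formed) = 6×783 + 4×454 = 6514
ΔH = Σ(broken) − Σ(formed) = (4541 + D) − (6514) = −1973 + D
Setting this equal to −1612 kJ gives D = 361 kJ/mol.

D(C–C) ≈ 361 kJ/mol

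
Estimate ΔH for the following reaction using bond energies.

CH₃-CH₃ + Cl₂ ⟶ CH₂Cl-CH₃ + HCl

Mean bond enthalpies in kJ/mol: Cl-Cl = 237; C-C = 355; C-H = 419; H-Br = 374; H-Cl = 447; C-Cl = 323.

Bonds broken (reactants):
  C-C: 1 × 355 = 355
  C-H: 6 × 419 = 2514
  Cl-Cl: 1 × 237 = 237
  Σ(broken) = 3106 kJ
Bonds formed (products):
  C-C: 1 × 355 = 355
  C-Cl: 1 × 323 = 323
  C-H: 5 × 419 = 2095
  H-Cl: 1 × 447 = 447
  Σ(formed) = 3220 kJ
ΔH = Σ(broken) − Σ(formed) = 3106 − 3220 = −114 kJ

ΔH ≈ −114 kJ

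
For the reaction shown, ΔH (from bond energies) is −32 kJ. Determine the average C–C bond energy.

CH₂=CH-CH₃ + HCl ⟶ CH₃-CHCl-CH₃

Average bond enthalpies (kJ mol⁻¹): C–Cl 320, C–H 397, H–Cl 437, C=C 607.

D(C–C) ≈ 359 kJ/mol

Let D be the C–C bond energy.
Σ(broken) = 1×D + 6×397 + 1×607 + 1×437 = 3426 + D
Σ(formed) = 2×D + 1×320 + 7×397 = 3099 + 2D
ΔH = Σ(broken) − Σ(formed) = (3426 + D) − (3099 + 2D) = +327 − D
Setting this equal to −32 kJ gives D = 359 kJ/mol.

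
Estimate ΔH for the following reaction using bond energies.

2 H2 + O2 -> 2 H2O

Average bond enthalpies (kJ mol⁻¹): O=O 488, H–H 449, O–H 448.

ΔH ≈ −406 kJ

Bonds broken (reactants):
  H–H: 2 × 449 = 898
  O=O: 1 × 488 = 488
  Σ(broken) = 1386 kJ
Bonds formed (products):
  O–H: 4 × 448 = 1792
  Σ(formed) = 1792 kJ
ΔH = Σ(broken) − Σ(formed) = 1386 − 1792 = −406 kJ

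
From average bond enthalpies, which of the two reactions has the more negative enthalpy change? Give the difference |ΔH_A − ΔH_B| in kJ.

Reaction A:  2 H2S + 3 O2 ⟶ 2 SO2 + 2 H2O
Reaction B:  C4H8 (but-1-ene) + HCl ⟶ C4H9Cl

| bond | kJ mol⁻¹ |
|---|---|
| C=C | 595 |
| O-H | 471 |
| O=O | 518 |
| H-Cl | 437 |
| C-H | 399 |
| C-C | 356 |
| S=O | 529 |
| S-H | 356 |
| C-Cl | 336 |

Reaction A:
  Bonds broken (reactants):
    O=O: 3 × 518 = 1554
    S-H: 4 × 356 = 1424
    Σ(broken) = 2978 kJ
  Bonds formed (products):
    O-H: 4 × 471 = 1884
    S=O: 4 × 529 = 2116
    Σ(formed) = 4000 kJ
  ΔH_A = 2978 − 4000 = −1022 kJ
Reaction B:
  Bonds broken (reactants):
    C-C: 2 × 356 = 712
    C-H: 8 × 399 = 3192
    C=C: 1 × 595 = 595
    H-Cl: 1 × 437 = 437
    Σ(broken) = 4936 kJ
  Bonds formed (products):
    C-C: 3 × 356 = 1068
    C-Cl: 1 × 336 = 336
    C-H: 9 × 399 = 3591
    Σ(formed) = 4995 kJ
  ΔH_B = 4936 − 4995 = −59 kJ
ΔH_A − ΔH_B = −963 kJ, so reaction A has the more negative ΔH; |ΔH_A − ΔH_B| = 963 kJ.

Reaction A, by 963 kJ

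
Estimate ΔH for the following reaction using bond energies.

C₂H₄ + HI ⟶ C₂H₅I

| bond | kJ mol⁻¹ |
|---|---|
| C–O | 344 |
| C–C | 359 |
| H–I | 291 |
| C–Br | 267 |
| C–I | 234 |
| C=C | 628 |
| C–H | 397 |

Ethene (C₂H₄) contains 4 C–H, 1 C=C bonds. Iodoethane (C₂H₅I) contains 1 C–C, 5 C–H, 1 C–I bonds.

ΔH ≈ −71 kJ

Bonds broken (reactants):
  C–H: 4 × 397 = 1588
  C=C: 1 × 628 = 628
  H–I: 1 × 291 = 291
  Σ(broken) = 2507 kJ
Bonds formed (products):
  C–C: 1 × 359 = 359
  C–H: 5 × 397 = 1985
  C–I: 1 × 234 = 234
  Σ(formed) = 2578 kJ
ΔH = Σ(broken) − Σ(formed) = 2507 − 2578 = −71 kJ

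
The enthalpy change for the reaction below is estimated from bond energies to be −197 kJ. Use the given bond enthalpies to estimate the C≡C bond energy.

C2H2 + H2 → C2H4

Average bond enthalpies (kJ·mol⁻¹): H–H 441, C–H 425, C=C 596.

Let D be the C≡C bond energy.
Σ(broken) = 1×D + 2×425 + 1×441 = 1291 + D
Σ(formed) = 4×425 + 1×596 = 2296
ΔH = Σ(broken) − Σ(formed) = (1291 + D) − (2296) = −1005 + D
Setting this equal to −197 kJ gives D = 808 kJ/mol.

D(C≡C) ≈ 808 kJ/mol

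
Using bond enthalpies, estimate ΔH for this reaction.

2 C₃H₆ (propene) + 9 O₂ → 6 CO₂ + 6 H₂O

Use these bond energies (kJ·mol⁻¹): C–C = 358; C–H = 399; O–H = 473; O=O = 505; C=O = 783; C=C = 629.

Bonds broken (reactants):
  C–C: 2 × 358 = 716
  C–H: 12 × 399 = 4788
  C=C: 2 × 629 = 1258
  O=O: 9 × 505 = 4545
  Σ(broken) = 11307 kJ
Bonds formed (products):
  C=O: 12 × 783 = 9396
  O–H: 12 × 473 = 5676
  Σ(formed) = 15072 kJ
ΔH = Σ(broken) − Σ(formed) = 11307 − 15072 = −3765 kJ

ΔH ≈ −3765 kJ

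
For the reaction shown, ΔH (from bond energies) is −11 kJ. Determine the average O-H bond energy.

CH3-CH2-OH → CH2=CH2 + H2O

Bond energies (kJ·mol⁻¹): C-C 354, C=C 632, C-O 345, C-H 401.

Let D be the O-H bond energy.
Σ(broken) = 1×354 + 5×401 + 1×345 + 1×D = 2704 + D
Σ(formed) = 4×401 + 1×632 + 2×D = 2236 + 2D
ΔH = Σ(broken) − Σ(formed) = (2704 + D) − (2236 + 2D) = +468 − D
Setting this equal to −11 kJ gives D = 479 kJ/mol.

D(O-H) ≈ 479 kJ/mol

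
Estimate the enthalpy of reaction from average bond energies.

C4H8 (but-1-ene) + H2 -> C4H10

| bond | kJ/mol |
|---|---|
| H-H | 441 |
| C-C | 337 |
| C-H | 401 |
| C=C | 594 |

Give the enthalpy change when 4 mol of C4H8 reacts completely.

Bonds broken (reactants):
  C-C: 2 × 337 = 674
  C-H: 8 × 401 = 3208
  C=C: 1 × 594 = 594
  H-H: 1 × 441 = 441
  Σ(broken) = 4917 kJ
Bonds formed (products):
  C-C: 3 × 337 = 1011
  C-H: 10 × 401 = 4010
  Σ(formed) = 5021 kJ
ΔH = Σ(broken) − Σ(formed) = 4917 − 5021 = −104 kJ
For 4× the reaction as written: 4 × (−104) = −416 kJ

ΔH = −416 kJ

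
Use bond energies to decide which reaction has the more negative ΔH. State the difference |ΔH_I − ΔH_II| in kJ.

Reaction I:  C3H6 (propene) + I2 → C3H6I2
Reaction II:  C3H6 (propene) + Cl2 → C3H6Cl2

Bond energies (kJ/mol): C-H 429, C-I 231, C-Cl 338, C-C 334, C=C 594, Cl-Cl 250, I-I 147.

Reaction II, by 111 kJ

Reaction I:
  Bonds broken (reactants):
    C-C: 1 × 334 = 334
    C-H: 6 × 429 = 2574
    C=C: 1 × 594 = 594
    I-I: 1 × 147 = 147
    Σ(broken) = 3649 kJ
  Bonds formed (products):
    C-C: 2 × 334 = 668
    C-H: 6 × 429 = 2574
    C-I: 2 × 231 = 462
    Σ(formed) = 3704 kJ
  ΔH_I = 3649 − 3704 = −55 kJ
Reaction II:
  Bonds broken (reactants):
    C-C: 1 × 334 = 334
    C-H: 6 × 429 = 2574
    C=C: 1 × 594 = 594
    Cl-Cl: 1 × 250 = 250
    Σ(broken) = 3752 kJ
  Bonds formed (products):
    C-C: 2 × 334 = 668
    C-Cl: 2 × 338 = 676
    C-H: 6 × 429 = 2574
    Σ(formed) = 3918 kJ
  ΔH_II = 3752 − 3918 = −166 kJ
ΔH_I − ΔH_II = +111 kJ, so reaction II has the more negative ΔH; |ΔH_I − ΔH_II| = 111 kJ.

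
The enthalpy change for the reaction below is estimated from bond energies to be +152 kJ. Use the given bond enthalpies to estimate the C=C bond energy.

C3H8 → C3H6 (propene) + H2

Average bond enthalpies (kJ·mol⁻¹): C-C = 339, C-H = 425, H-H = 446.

Let D be the C=C bond energy.
Σ(broken) = 2×339 + 8×425 = 4078
Σ(formed) = 1×339 + 6×425 + 1×D + 1×446 = 3335 + D
ΔH = Σ(broken) − Σ(formed) = (4078) − (3335 + D) = +743 − D
Setting this equal to +152 kJ gives D = 591 kJ/mol.

D(C=C) ≈ 591 kJ/mol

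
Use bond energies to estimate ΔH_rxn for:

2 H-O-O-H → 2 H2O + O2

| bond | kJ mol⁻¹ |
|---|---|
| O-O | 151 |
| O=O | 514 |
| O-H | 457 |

Bonds broken (reactants):
  O-H: 4 × 457 = 1828
  O-O: 2 × 151 = 302
  Σ(broken) = 2130 kJ
Bonds formed (products):
  O-H: 4 × 457 = 1828
  O=O: 1 × 514 = 514
  Σ(formed) = 2342 kJ
ΔH = Σ(broken) − Σ(formed) = 2130 − 2342 = −212 kJ

ΔH ≈ −212 kJ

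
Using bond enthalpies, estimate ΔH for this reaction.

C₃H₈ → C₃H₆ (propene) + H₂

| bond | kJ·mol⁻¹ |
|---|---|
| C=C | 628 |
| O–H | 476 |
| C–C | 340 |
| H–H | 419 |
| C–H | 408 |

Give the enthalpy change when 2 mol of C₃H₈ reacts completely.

ΔH = +218 kJ

Bonds broken (reactants):
  C–C: 2 × 340 = 680
  C–H: 8 × 408 = 3264
  Σ(broken) = 3944 kJ
Bonds formed (products):
  C–C: 1 × 340 = 340
  C–H: 6 × 408 = 2448
  C=C: 1 × 628 = 628
  H–H: 1 × 419 = 419
  Σ(formed) = 3835 kJ
ΔH = Σ(broken) − Σ(formed) = 3944 − 3835 = +109 kJ
For 2× the reaction as written: 2 × (+109) = +218 kJ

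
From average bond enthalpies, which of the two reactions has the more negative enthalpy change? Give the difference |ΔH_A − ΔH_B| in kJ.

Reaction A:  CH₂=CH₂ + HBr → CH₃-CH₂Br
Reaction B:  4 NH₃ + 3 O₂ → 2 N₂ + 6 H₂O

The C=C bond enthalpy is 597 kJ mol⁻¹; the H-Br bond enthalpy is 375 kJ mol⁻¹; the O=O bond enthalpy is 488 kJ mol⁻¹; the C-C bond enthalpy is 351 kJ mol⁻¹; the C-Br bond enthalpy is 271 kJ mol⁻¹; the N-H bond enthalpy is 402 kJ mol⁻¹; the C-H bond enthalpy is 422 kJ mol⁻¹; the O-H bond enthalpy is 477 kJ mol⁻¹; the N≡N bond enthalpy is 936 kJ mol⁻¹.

Reaction A:
  Bonds broken (reactants):
    C-H: 4 × 422 = 1688
    C=C: 1 × 597 = 597
    H-Br: 1 × 375 = 375
    Σ(broken) = 2660 kJ
  Bonds formed (products):
    C-Br: 1 × 271 = 271
    C-C: 1 × 351 = 351
    C-H: 5 × 422 = 2110
    Σ(formed) = 2732 kJ
  ΔH_A = 2660 − 2732 = −72 kJ
Reaction B:
  Bonds broken (reactants):
    N-H: 12 × 402 = 4824
    O=O: 3 × 488 = 1464
    Σ(broken) = 6288 kJ
  Bonds formed (products):
    N≡N: 2 × 936 = 1872
    O-H: 12 × 477 = 5724
    Σ(formed) = 7596 kJ
  ΔH_B = 6288 − 7596 = −1308 kJ
ΔH_A − ΔH_B = +1236 kJ, so reaction B has the more negative ΔH; |ΔH_A − ΔH_B| = 1236 kJ.

Reaction B, by 1236 kJ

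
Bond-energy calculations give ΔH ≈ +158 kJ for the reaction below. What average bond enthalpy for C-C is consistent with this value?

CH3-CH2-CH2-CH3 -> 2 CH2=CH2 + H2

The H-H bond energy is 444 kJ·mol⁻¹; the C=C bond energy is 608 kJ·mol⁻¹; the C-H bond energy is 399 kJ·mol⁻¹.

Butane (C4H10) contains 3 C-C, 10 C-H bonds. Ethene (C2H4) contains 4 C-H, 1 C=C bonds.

D(C-C) ≈ 340 kJ/mol

Let D be the C-C bond energy.
Σ(broken) = 3×D + 10×399 = 3990 + 3D
Σ(formed) = 8×399 + 2×608 + 1×444 = 4852
ΔH = Σ(broken) − Σ(formed) = (3990 + 3D) − (4852) = −862 + 3D
Setting this equal to +158 kJ gives 3D = 1020, so D = 340 kJ/mol.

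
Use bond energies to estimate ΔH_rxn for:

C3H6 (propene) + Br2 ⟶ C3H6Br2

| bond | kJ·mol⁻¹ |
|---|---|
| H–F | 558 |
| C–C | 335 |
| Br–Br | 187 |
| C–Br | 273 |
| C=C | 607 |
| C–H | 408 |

ΔH ≈ −87 kJ

Bonds broken (reactants):
  Br–Br: 1 × 187 = 187
  C–C: 1 × 335 = 335
  C–H: 6 × 408 = 2448
  C=C: 1 × 607 = 607
  Σ(broken) = 3577 kJ
Bonds formed (products):
  C–Br: 2 × 273 = 546
  C–C: 2 × 335 = 670
  C–H: 6 × 408 = 2448
  Σ(formed) = 3664 kJ
ΔH = Σ(broken) − Σ(formed) = 3577 − 3664 = −87 kJ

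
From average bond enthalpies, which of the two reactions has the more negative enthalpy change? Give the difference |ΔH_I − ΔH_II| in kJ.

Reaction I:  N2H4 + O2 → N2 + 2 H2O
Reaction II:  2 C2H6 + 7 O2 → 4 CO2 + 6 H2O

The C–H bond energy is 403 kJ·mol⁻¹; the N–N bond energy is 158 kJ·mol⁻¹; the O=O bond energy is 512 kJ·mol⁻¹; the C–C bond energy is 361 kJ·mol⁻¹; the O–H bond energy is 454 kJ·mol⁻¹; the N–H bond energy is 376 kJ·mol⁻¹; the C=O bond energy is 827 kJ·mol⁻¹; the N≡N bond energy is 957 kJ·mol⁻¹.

Reaction II, by 2323 kJ

Reaction I:
  Bonds broken (reactants):
    N–H: 4 × 376 = 1504
    N–N: 1 × 158 = 158
    O=O: 1 × 512 = 512
    Σ(broken) = 2174 kJ
  Bonds formed (products):
    N≡N: 1 × 957 = 957
    O–H: 4 × 454 = 1816
    Σ(formed) = 2773 kJ
  ΔH_I = 2174 − 2773 = −599 kJ
Reaction II:
  Bonds broken (reactants):
    C–C: 2 × 361 = 722
    C–H: 12 × 403 = 4836
    O=O: 7 × 512 = 3584
    Σ(broken) = 9142 kJ
  Bonds formed (products):
    C=O: 8 × 827 = 6616
    O–H: 12 × 454 = 5448
    Σ(formed) = 12064 kJ
  ΔH_II = 9142 − 12064 = −2922 kJ
ΔH_I − ΔH_II = +2323 kJ, so reaction II has the more negative ΔH; |ΔH_I − ΔH_II| = 2323 kJ.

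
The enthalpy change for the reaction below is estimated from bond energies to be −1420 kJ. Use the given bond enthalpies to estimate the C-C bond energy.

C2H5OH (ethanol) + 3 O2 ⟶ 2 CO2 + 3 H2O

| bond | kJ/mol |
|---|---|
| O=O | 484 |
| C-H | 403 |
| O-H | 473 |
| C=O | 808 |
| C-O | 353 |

D(C-C) ≈ 357 kJ/mol

Let D be the C-C bond energy.
Σ(broken) = 1×D + 5×403 + 1×353 + 1×473 + 3×484 = 4293 + D
Σ(formed) = 4×808 + 6×473 = 6070
ΔH = Σ(broken) − Σ(formed) = (4293 + D) − (6070) = −1777 + D
Setting this equal to −1420 kJ gives D = 357 kJ/mol.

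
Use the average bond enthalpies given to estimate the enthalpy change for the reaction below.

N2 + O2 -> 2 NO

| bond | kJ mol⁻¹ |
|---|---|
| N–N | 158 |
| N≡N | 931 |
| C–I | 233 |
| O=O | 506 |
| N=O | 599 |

ΔH ≈ +239 kJ

Bonds broken (reactants):
  N≡N: 1 × 931 = 931
  O=O: 1 × 506 = 506
  Σ(broken) = 1437 kJ
Bonds formed (products):
  N=O: 2 × 599 = 1198
  Σ(formed) = 1198 kJ
ΔH = Σ(broken) − Σ(formed) = 1437 − 1198 = +239 kJ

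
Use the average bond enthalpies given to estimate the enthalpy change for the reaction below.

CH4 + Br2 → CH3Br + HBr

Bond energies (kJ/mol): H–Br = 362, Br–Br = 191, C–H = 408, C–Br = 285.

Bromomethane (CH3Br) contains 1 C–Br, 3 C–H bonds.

ΔH ≈ −48 kJ

Bonds broken (reactants):
  Br–Br: 1 × 191 = 191
  C–H: 4 × 408 = 1632
  Σ(broken) = 1823 kJ
Bonds formed (products):
  C–Br: 1 × 285 = 285
  C–H: 3 × 408 = 1224
  H–Br: 1 × 362 = 362
  Σ(formed) = 1871 kJ
ΔH = Σ(broken) − Σ(formed) = 1823 − 1871 = −48 kJ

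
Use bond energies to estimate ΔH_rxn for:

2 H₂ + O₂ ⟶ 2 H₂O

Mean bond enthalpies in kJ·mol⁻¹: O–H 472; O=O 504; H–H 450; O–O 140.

Bonds broken (reactants):
  H–H: 2 × 450 = 900
  O=O: 1 × 504 = 504
  Σ(broken) = 1404 kJ
Bonds formed (products):
  O–H: 4 × 472 = 1888
  Σ(formed) = 1888 kJ
ΔH = Σ(broken) − Σ(formed) = 1404 − 1888 = −484 kJ

ΔH ≈ −484 kJ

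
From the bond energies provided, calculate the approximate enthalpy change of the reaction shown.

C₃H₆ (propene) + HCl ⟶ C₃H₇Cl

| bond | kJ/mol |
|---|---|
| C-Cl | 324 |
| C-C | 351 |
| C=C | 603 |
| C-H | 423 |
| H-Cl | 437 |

ΔH ≈ −58 kJ

Bonds broken (reactants):
  C-C: 1 × 351 = 351
  C-H: 6 × 423 = 2538
  C=C: 1 × 603 = 603
  H-Cl: 1 × 437 = 437
  Σ(broken) = 3929 kJ
Bonds formed (products):
  C-C: 2 × 351 = 702
  C-Cl: 1 × 324 = 324
  C-H: 7 × 423 = 2961
  Σ(formed) = 3987 kJ
ΔH = Σ(broken) − Σ(formed) = 3929 − 3987 = −58 kJ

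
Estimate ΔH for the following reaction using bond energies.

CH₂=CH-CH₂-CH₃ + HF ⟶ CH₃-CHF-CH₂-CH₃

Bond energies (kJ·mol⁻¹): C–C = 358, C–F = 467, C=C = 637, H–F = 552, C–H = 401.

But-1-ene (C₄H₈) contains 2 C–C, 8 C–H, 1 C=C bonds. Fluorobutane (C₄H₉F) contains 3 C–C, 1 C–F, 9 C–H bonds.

ΔH ≈ −37 kJ

Bonds broken (reactants):
  C–C: 2 × 358 = 716
  C–H: 8 × 401 = 3208
  C=C: 1 × 637 = 637
  H–F: 1 × 552 = 552
  Σ(broken) = 5113 kJ
Bonds formed (products):
  C–C: 3 × 358 = 1074
  C–F: 1 × 467 = 467
  C–H: 9 × 401 = 3609
  Σ(formed) = 5150 kJ
ΔH = Σ(broken) − Σ(formed) = 5113 − 5150 = −37 kJ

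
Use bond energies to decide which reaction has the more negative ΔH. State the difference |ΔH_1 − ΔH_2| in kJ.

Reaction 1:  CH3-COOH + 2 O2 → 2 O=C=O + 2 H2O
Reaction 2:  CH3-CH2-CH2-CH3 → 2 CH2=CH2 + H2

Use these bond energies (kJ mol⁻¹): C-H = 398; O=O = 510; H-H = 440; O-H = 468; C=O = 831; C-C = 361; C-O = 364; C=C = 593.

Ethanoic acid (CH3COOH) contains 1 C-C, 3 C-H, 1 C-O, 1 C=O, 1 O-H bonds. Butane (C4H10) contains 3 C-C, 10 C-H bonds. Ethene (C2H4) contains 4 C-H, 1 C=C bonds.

Reaction 1:
  Bonds broken (reactants):
    C-C: 1 × 361 = 361
    C-H: 3 × 398 = 1194
    C-O: 1 × 364 = 364
    C=O: 1 × 831 = 831
    O-H: 1 × 468 = 468
    O=O: 2 × 510 = 1020
    Σ(broken) = 4238 kJ
  Bonds formed (products):
    C=O: 4 × 831 = 3324
    O-H: 4 × 468 = 1872
    Σ(formed) = 5196 kJ
  ΔH_1 = 4238 − 5196 = −958 kJ
Reaction 2:
  Bonds broken (reactants):
    C-C: 3 × 361 = 1083
    C-H: 10 × 398 = 3980
    Σ(broken) = 5063 kJ
  Bonds formed (products):
    C-H: 8 × 398 = 3184
    C=C: 2 × 593 = 1186
    H-H: 1 × 440 = 440
    Σ(formed) = 4810 kJ
  ΔH_2 = 5063 − 4810 = +253 kJ
ΔH_1 − ΔH_2 = −1211 kJ, so reaction 1 has the more negative ΔH; |ΔH_1 − ΔH_2| = 1211 kJ.

Reaction 1, by 1211 kJ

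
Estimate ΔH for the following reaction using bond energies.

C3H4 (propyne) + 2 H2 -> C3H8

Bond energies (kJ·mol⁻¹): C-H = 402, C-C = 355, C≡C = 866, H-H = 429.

Bonds broken (reactants):
  C≡C: 1 × 866 = 866
  C-C: 1 × 355 = 355
  C-H: 4 × 402 = 1608
  H-H: 2 × 429 = 858
  Σ(broken) = 3687 kJ
Bonds formed (products):
  C-C: 2 × 355 = 710
  C-H: 8 × 402 = 3216
  Σ(formed) = 3926 kJ
ΔH = Σ(broken) − Σ(formed) = 3687 − 3926 = −239 kJ

ΔH ≈ −239 kJ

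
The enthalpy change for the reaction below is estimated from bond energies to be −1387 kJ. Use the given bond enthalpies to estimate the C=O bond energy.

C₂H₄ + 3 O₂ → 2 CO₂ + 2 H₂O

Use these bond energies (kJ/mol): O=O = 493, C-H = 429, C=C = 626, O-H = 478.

D(C=O) ≈ 824 kJ/mol

Let D be the C=O bond energy.
Σ(broken) = 4×429 + 1×626 + 3×493 = 3821
Σ(formed) = 4×D + 4×478 = 1912 + 4D
ΔH = Σ(broken) − Σ(formed) = (3821) − (1912 + 4D) = +1909 − 4D
Setting this equal to −1387 kJ gives 4D = 3296, so D = 824 kJ/mol.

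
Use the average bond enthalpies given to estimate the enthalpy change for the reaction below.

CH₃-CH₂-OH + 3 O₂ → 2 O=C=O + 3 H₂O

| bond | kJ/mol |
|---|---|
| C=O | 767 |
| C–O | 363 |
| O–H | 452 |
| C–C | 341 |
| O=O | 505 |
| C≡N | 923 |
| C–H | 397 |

Bonds broken (reactants):
  C–C: 1 × 341 = 341
  C–H: 5 × 397 = 1985
  C–O: 1 × 363 = 363
  O–H: 1 × 452 = 452
  O=O: 3 × 505 = 1515
  Σ(broken) = 4656 kJ
Bonds formed (products):
  C=O: 4 × 767 = 3068
  O–H: 6 × 452 = 2712
  Σ(formed) = 5780 kJ
ΔH = Σ(broken) − Σ(formed) = 4656 − 5780 = −1124 kJ

ΔH ≈ −1124 kJ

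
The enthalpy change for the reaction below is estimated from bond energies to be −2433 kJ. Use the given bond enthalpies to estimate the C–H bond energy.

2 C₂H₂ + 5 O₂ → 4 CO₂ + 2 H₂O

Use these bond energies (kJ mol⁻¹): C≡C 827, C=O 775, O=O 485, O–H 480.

Let D be the C–H bond energy.
Σ(broken) = 2×827 + 4×D + 5×485 = 4079 + 4D
Σ(formed) = 8×775 + 4×480 = 8120
ΔH = Σ(broken) − Σ(formed) = (4079 + 4D) − (8120) = −4041 + 4D
Setting this equal to −2433 kJ gives 4D = 1608, so D = 402 kJ/mol.

D(C–H) ≈ 402 kJ/mol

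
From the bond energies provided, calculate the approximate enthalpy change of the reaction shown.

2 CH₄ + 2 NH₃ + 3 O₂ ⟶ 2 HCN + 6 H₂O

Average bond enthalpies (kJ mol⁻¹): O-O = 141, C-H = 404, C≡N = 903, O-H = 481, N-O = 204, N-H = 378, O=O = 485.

ΔH ≈ −1431 kJ

Bonds broken (reactants):
  C-H: 8 × 404 = 3232
  N-H: 6 × 378 = 2268
  O=O: 3 × 485 = 1455
  Σ(broken) = 6955 kJ
Bonds formed (products):
  C≡N: 2 × 903 = 1806
  C-H: 2 × 404 = 808
  O-H: 12 × 481 = 5772
  Σ(formed) = 8386 kJ
ΔH = Σ(broken) − Σ(formed) = 6955 − 8386 = −1431 kJ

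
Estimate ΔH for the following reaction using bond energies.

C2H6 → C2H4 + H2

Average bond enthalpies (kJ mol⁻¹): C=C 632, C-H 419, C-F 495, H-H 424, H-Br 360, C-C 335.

Bonds broken (reactants):
  C-C: 1 × 335 = 335
  C-H: 6 × 419 = 2514
  Σ(broken) = 2849 kJ
Bonds formed (products):
  C-H: 4 × 419 = 1676
  C=C: 1 × 632 = 632
  H-H: 1 × 424 = 424
  Σ(formed) = 2732 kJ
ΔH = Σ(broken) − Σ(formed) = 2849 − 2732 = +117 kJ

ΔH ≈ +117 kJ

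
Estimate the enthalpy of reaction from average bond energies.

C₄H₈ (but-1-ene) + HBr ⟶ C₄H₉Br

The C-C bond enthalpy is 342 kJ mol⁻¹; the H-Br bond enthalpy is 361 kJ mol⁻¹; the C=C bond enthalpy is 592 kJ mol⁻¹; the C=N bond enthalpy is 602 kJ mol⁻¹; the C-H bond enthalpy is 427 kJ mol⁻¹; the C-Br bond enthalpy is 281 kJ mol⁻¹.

Bonds broken (reactants):
  C-C: 2 × 342 = 684
  C-H: 8 × 427 = 3416
  C=C: 1 × 592 = 592
  H-Br: 1 × 361 = 361
  Σ(broken) = 5053 kJ
Bonds formed (products):
  C-Br: 1 × 281 = 281
  C-C: 3 × 342 = 1026
  C-H: 9 × 427 = 3843
  Σ(formed) = 5150 kJ
ΔH = Σ(broken) − Σ(formed) = 5053 − 5150 = −97 kJ

ΔH ≈ −97 kJ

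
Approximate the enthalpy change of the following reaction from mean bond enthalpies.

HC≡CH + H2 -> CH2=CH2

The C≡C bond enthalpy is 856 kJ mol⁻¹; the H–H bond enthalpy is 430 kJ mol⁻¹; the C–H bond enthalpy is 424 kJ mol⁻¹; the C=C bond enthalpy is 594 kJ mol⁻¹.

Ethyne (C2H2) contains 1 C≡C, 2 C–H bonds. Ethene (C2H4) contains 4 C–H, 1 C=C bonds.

ΔH ≈ −156 kJ

Bonds broken (reactants):
  C≡C: 1 × 856 = 856
  C–H: 2 × 424 = 848
  H–H: 1 × 430 = 430
  Σ(broken) = 2134 kJ
Bonds formed (products):
  C–H: 4 × 424 = 1696
  C=C: 1 × 594 = 594
  Σ(formed) = 2290 kJ
ΔH = Σ(broken) − Σ(formed) = 2134 − 2290 = −156 kJ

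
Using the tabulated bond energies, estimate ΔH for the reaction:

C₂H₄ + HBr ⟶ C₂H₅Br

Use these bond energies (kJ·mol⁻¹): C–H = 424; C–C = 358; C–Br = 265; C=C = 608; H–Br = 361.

ΔH ≈ −78 kJ

Bonds broken (reactants):
  C–H: 4 × 424 = 1696
  C=C: 1 × 608 = 608
  H–Br: 1 × 361 = 361
  Σ(broken) = 2665 kJ
Bonds formed (products):
  C–Br: 1 × 265 = 265
  C–C: 1 × 358 = 358
  C–H: 5 × 424 = 2120
  Σ(formed) = 2743 kJ
ΔH = Σ(broken) − Σ(formed) = 2665 − 2743 = −78 kJ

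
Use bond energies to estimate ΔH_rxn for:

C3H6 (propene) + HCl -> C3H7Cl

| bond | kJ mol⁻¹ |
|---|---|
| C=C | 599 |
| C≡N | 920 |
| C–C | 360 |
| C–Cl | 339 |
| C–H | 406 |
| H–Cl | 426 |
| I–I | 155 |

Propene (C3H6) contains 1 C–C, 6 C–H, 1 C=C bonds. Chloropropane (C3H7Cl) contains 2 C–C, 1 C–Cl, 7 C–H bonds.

Bonds broken (reactants):
  C–C: 1 × 360 = 360
  C–H: 6 × 406 = 2436
  C=C: 1 × 599 = 599
  H–Cl: 1 × 426 = 426
  Σ(broken) = 3821 kJ
Bonds formed (products):
  C–C: 2 × 360 = 720
  C–Cl: 1 × 339 = 339
  C–H: 7 × 406 = 2842
  Σ(formed) = 3901 kJ
ΔH = Σ(broken) − Σ(formed) = 3821 − 3901 = −80 kJ

ΔH ≈ −80 kJ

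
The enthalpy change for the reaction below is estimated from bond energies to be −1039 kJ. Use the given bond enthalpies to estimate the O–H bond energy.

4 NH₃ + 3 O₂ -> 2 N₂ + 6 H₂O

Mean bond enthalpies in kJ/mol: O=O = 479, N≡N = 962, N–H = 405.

D(O–H) ≈ 451 kJ/mol

Let D be the O–H bond energy.
Σ(broken) = 12×405 + 3×479 = 6297
Σ(formed) = 2×962 + 12×D = 1924 + 12D
ΔH = Σ(broken) − Σ(formed) = (6297) − (1924 + 12D) = +4373 − 12D
Setting this equal to −1039 kJ gives 12D = 5412, so D = 451 kJ/mol.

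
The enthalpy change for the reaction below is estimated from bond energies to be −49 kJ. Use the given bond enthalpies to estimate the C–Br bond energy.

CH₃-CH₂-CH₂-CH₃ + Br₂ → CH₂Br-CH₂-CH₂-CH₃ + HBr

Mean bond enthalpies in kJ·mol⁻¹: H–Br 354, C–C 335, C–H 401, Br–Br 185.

Let D be the C–Br bond energy.
Σ(broken) = 1×185 + 3×335 + 10×401 = 5200
Σ(formed) = 1×D + 3×335 + 9×401 + 1×354 = 4968 + D
ΔH = Σ(broken) − Σ(formed) = (5200) − (4968 + D) = +232 − D
Setting this equal to −49 kJ gives D = 281 kJ/mol.

D(C–Br) ≈ 281 kJ/mol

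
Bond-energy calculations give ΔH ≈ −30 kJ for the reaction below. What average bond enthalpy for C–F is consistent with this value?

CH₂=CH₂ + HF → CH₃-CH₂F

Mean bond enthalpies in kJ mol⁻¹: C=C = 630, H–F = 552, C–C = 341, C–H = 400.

Let D be the C–F bond energy.
Σ(broken) = 4×400 + 1×630 + 1×552 = 2782
Σ(formed) = 1×341 + 1×D + 5×400 = 2341 + D
ΔH = Σ(broken) − Σ(formed) = (2782) − (2341 + D) = +441 − D
Setting this equal to −30 kJ gives D = 471 kJ/mol.

D(C–F) ≈ 471 kJ/mol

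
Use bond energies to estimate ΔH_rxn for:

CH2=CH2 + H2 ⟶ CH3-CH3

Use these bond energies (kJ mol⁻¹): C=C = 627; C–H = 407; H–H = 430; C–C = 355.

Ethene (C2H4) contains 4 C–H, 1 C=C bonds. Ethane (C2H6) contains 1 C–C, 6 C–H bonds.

Bonds broken (reactants):
  C–H: 4 × 407 = 1628
  C=C: 1 × 627 = 627
  H–H: 1 × 430 = 430
  Σ(broken) = 2685 kJ
Bonds formed (products):
  C–C: 1 × 355 = 355
  C–H: 6 × 407 = 2442
  Σ(formed) = 2797 kJ
ΔH = Σ(broken) − Σ(formed) = 2685 − 2797 = −112 kJ

ΔH ≈ −112 kJ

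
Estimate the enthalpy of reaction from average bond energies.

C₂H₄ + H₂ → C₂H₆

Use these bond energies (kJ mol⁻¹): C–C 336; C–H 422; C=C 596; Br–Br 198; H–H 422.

ΔH ≈ −162 kJ

Bonds broken (reactants):
  C–H: 4 × 422 = 1688
  C=C: 1 × 596 = 596
  H–H: 1 × 422 = 422
  Σ(broken) = 2706 kJ
Bonds formed (products):
  C–C: 1 × 336 = 336
  C–H: 6 × 422 = 2532
  Σ(formed) = 2868 kJ
ΔH = Σ(broken) − Σ(formed) = 2706 − 2868 = −162 kJ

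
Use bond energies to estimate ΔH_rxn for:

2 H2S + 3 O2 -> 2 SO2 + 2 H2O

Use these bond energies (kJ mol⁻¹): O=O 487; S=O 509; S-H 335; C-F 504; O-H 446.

ΔH ≈ −1019 kJ

Bonds broken (reactants):
  O=O: 3 × 487 = 1461
  S-H: 4 × 335 = 1340
  Σ(broken) = 2801 kJ
Bonds formed (products):
  O-H: 4 × 446 = 1784
  S=O: 4 × 509 = 2036
  Σ(formed) = 3820 kJ
ΔH = Σ(broken) − Σ(formed) = 2801 − 3820 = −1019 kJ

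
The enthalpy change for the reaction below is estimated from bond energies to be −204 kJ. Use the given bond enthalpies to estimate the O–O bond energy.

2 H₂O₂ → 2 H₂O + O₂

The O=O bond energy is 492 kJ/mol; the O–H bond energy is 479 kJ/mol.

D(O–O) ≈ 144 kJ/mol

Let D be the O–O bond energy.
Σ(broken) = 4×479 + 2×D = 1916 + 2D
Σ(formed) = 4×479 + 1×492 = 2408
ΔH = Σ(broken) − Σ(formed) = (1916 + 2D) − (2408) = −492 + 2D
Setting this equal to −204 kJ gives 2D = 288, so D = 144 kJ/mol.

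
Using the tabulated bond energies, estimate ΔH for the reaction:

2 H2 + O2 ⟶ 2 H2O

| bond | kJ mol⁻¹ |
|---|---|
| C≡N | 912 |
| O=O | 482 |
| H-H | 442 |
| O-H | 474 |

ΔH ≈ −530 kJ

Bonds broken (reactants):
  H-H: 2 × 442 = 884
  O=O: 1 × 482 = 482
  Σ(broken) = 1366 kJ
Bonds formed (products):
  O-H: 4 × 474 = 1896
  Σ(formed) = 1896 kJ
ΔH = Σ(broken) − Σ(formed) = 1366 − 1896 = −530 kJ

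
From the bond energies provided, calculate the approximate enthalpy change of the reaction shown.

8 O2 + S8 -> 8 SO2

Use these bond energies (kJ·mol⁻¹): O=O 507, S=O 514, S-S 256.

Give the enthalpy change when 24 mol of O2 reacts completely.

ΔH = −6360 kJ

Bonds broken (reactants):
  O=O: 8 × 507 = 4056
  S-S: 8 × 256 = 2048
  Σ(broken) = 6104 kJ
Bonds formed (products):
  S=O: 16 × 514 = 8224
  Σ(formed) = 8224 kJ
ΔH = Σ(broken) − Σ(formed) = 6104 − 8224 = −2120 kJ
For 3× the reaction as written: 3 × (−2120) = −6360 kJ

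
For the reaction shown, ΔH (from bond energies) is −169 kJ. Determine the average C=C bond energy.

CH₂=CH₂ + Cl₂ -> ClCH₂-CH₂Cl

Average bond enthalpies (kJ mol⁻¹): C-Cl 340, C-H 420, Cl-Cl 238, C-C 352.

Let D be the C=C bond energy.
Σ(broken) = 4×420 + 1×D + 1×238 = 1918 + D
Σ(formed) = 1×352 + 2×340 + 4×420 = 2712
ΔH = Σ(broken) − Σ(formed) = (1918 + D) − (2712) = −794 + D
Setting this equal to −169 kJ gives D = 625 kJ/mol.

D(C=C) ≈ 625 kJ/mol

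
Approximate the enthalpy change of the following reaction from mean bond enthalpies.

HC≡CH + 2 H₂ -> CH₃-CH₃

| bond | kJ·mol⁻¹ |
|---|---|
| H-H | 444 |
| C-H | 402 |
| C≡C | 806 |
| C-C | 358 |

Bonds broken (reactants):
  C≡C: 1 × 806 = 806
  C-H: 2 × 402 = 804
  H-H: 2 × 444 = 888
  Σ(broken) = 2498 kJ
Bonds formed (products):
  C-C: 1 × 358 = 358
  C-H: 6 × 402 = 2412
  Σ(formed) = 2770 kJ
ΔH = Σ(broken) − Σ(formed) = 2498 − 2770 = −272 kJ

ΔH ≈ −272 kJ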